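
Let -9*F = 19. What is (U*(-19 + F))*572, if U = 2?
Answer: -217360/9 ≈ -24151.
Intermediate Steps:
F = -19/9 (F = -1/9*19 = -19/9 ≈ -2.1111)
(U*(-19 + F))*572 = (2*(-19 - 19/9))*572 = (2*(-190/9))*572 = -380/9*572 = -217360/9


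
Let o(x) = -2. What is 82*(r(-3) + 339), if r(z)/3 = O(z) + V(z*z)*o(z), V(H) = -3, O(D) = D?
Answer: 28536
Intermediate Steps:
r(z) = 18 + 3*z (r(z) = 3*(z - 3*(-2)) = 3*(z + 6) = 3*(6 + z) = 18 + 3*z)
82*(r(-3) + 339) = 82*((18 + 3*(-3)) + 339) = 82*((18 - 9) + 339) = 82*(9 + 339) = 82*348 = 28536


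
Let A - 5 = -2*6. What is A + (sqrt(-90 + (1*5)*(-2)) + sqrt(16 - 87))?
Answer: -7 + 10*I + I*sqrt(71) ≈ -7.0 + 18.426*I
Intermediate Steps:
A = -7 (A = 5 - 2*6 = 5 - 12 = -7)
A + (sqrt(-90 + (1*5)*(-2)) + sqrt(16 - 87)) = -7 + (sqrt(-90 + (1*5)*(-2)) + sqrt(16 - 87)) = -7 + (sqrt(-90 + 5*(-2)) + sqrt(-71)) = -7 + (sqrt(-90 - 10) + I*sqrt(71)) = -7 + (sqrt(-100) + I*sqrt(71)) = -7 + (10*I + I*sqrt(71)) = -7 + 10*I + I*sqrt(71)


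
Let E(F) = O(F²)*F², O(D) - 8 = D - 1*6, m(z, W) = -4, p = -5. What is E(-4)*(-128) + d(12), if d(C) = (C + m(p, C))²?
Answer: -36800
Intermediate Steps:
O(D) = 2 + D (O(D) = 8 + (D - 1*6) = 8 + (D - 6) = 8 + (-6 + D) = 2 + D)
E(F) = F²*(2 + F²) (E(F) = (2 + F²)*F² = F²*(2 + F²))
d(C) = (-4 + C)² (d(C) = (C - 4)² = (-4 + C)²)
E(-4)*(-128) + d(12) = ((-4)²*(2 + (-4)²))*(-128) + (-4 + 12)² = (16*(2 + 16))*(-128) + 8² = (16*18)*(-128) + 64 = 288*(-128) + 64 = -36864 + 64 = -36800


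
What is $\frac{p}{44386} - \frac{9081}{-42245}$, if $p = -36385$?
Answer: $- \frac{1134015059}{1875086570} \approx -0.60478$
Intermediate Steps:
$\frac{p}{44386} - \frac{9081}{-42245} = - \frac{36385}{44386} - \frac{9081}{-42245} = \left(-36385\right) \frac{1}{44386} - - \frac{9081}{42245} = - \frac{36385}{44386} + \frac{9081}{42245} = - \frac{1134015059}{1875086570}$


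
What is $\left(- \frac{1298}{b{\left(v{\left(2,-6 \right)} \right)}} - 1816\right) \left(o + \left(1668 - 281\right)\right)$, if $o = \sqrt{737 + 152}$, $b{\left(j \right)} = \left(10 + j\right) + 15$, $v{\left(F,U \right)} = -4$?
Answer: $- \frac{54694958}{21} - \frac{39434 \sqrt{889}}{21} \approx -2.6605 \cdot 10^{6}$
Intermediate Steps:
$b{\left(j \right)} = 25 + j$
$o = \sqrt{889} \approx 29.816$
$\left(- \frac{1298}{b{\left(v{\left(2,-6 \right)} \right)}} - 1816\right) \left(o + \left(1668 - 281\right)\right) = \left(- \frac{1298}{25 - 4} - 1816\right) \left(\sqrt{889} + \left(1668 - 281\right)\right) = \left(- \frac{1298}{21} - 1816\right) \left(\sqrt{889} + \left(1668 - 281\right)\right) = \left(\left(-1298\right) \frac{1}{21} - 1816\right) \left(\sqrt{889} + 1387\right) = \left(- \frac{1298}{21} - 1816\right) \left(1387 + \sqrt{889}\right) = - \frac{39434 \left(1387 + \sqrt{889}\right)}{21} = - \frac{54694958}{21} - \frac{39434 \sqrt{889}}{21}$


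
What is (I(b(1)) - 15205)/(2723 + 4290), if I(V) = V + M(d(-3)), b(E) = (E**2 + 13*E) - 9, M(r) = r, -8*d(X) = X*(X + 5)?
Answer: -60797/28052 ≈ -2.1673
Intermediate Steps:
d(X) = -X*(5 + X)/8 (d(X) = -X*(X + 5)/8 = -X*(5 + X)/8)
b(E) = -9 + E**2 + 13*E
I(V) = 3/4 + V (I(V) = V - 1/8*(-3)*(5 - 3) = V - 1/8*(-3)*2 = V + 3/4 = 3/4 + V)
(I(b(1)) - 15205)/(2723 + 4290) = ((3/4 + (-9 + 1**2 + 13*1)) - 15205)/(2723 + 4290) = ((3/4 + (-9 + 1 + 13)) - 15205)/7013 = ((3/4 + 5) - 15205)*(1/7013) = (23/4 - 15205)*(1/7013) = -60797/4*1/7013 = -60797/28052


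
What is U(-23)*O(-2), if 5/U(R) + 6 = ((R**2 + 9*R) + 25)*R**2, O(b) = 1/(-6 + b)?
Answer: -5/1468456 ≈ -3.4049e-6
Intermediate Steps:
U(R) = 5/(-6 + R**2*(25 + R**2 + 9*R)) (U(R) = 5/(-6 + ((R**2 + 9*R) + 25)*R**2) = 5/(-6 + (25 + R**2 + 9*R)*R**2) = 5/(-6 + R**2*(25 + R**2 + 9*R)))
U(-23)*O(-2) = (5/(-6 + (-23)**4 + 9*(-23)**3 + 25*(-23)**2))/(-6 - 2) = (5/(-6 + 279841 + 9*(-12167) + 25*529))/(-8) = (5/(-6 + 279841 - 109503 + 13225))*(-1/8) = (5/183557)*(-1/8) = -5/1468456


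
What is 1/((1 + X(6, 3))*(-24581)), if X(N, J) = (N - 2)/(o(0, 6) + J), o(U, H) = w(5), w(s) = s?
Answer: -2/73743 ≈ -2.7121e-5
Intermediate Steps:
o(U, H) = 5
X(N, J) = (-2 + N)/(5 + J) (X(N, J) = (N - 2)/(5 + J) = (-2 + N)/(5 + J))
1/((1 + X(6, 3))*(-24581)) = 1/((1 + (-2 + 6)/(5 + 3))*(-24581)) = 1/((1 + 4/8)*(-24581)) = 1/((1 + (⅛)*4)*(-24581)) = 1/((1 + ½)*(-24581)) = 1/((3/2)*(-24581)) = 1/(-73743/2) = -2/73743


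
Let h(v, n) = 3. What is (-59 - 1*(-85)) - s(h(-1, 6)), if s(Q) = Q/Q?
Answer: 25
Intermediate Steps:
s(Q) = 1
(-59 - 1*(-85)) - s(h(-1, 6)) = (-59 - 1*(-85)) - 1*1 = (-59 + 85) - 1 = 26 - 1 = 25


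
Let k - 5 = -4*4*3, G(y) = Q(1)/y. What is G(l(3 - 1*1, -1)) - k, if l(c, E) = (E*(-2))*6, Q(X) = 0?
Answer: 43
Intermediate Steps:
l(c, E) = -12*E (l(c, E) = -2*E*6 = -12*E)
G(y) = 0 (G(y) = 0/y = 0)
k = -43 (k = 5 - 4*4*3 = 5 - 16*3 = 5 - 48 = -43)
G(l(3 - 1*1, -1)) - k = 0 - 1*(-43) = 0 + 43 = 43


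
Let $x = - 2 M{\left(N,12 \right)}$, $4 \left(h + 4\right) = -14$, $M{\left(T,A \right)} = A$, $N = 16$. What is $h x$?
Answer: $180$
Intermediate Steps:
$h = - \frac{15}{2}$ ($h = -4 + \frac{1}{4} \left(-14\right) = -4 - \frac{7}{2} = - \frac{15}{2} \approx -7.5$)
$x = -24$ ($x = \left(-2\right) 12 = -24$)
$h x = \left(- \frac{15}{2}\right) \left(-24\right) = 180$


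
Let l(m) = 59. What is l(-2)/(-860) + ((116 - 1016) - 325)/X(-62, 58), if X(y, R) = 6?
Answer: -526927/2580 ≈ -204.24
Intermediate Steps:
l(-2)/(-860) + ((116 - 1016) - 325)/X(-62, 58) = 59/(-860) + ((116 - 1016) - 325)/6 = 59*(-1/860) + (-900 - 325)*(⅙) = -59/860 - 1225*⅙ = -59/860 - 1225/6 = -526927/2580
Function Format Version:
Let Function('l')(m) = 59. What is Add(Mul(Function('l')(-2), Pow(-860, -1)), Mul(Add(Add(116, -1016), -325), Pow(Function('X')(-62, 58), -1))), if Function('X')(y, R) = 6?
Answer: Rational(-526927, 2580) ≈ -204.24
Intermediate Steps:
Add(Mul(Function('l')(-2), Pow(-860, -1)), Mul(Add(Add(116, -1016), -325), Pow(Function('X')(-62, 58), -1))) = Add(Mul(59, Pow(-860, -1)), Mul(Add(Add(116, -1016), -325), Pow(6, -1))) = Add(Mul(59, Rational(-1, 860)), Mul(Add(-900, -325), Rational(1, 6))) = Add(Rational(-59, 860), Mul(-1225, Rational(1, 6))) = Add(Rational(-59, 860), Rational(-1225, 6)) = Rational(-526927, 2580)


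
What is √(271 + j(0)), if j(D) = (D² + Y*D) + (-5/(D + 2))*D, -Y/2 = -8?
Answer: √271 ≈ 16.462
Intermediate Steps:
Y = 16 (Y = -2*(-8) = 16)
j(D) = D² + 16*D - 5*D/(2 + D) (j(D) = (D² + 16*D) + (-5/(D + 2))*D = (D² + 16*D) + (-5/(2 + D))*D = (D² + 16*D) - 5*D/(2 + D) = D² + 16*D - 5*D/(2 + D))
√(271 + j(0)) = √(271 + 0*(27 + 0² + 18*0)/(2 + 0)) = √(271 + 0*(27 + 0 + 0)/2) = √(271 + 0*(½)*27) = √(271 + 0) = √271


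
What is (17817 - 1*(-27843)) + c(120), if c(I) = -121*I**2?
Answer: -1696740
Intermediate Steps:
(17817 - 1*(-27843)) + c(120) = (17817 - 1*(-27843)) - 121*120**2 = (17817 + 27843) - 121*14400 = 45660 - 1742400 = -1696740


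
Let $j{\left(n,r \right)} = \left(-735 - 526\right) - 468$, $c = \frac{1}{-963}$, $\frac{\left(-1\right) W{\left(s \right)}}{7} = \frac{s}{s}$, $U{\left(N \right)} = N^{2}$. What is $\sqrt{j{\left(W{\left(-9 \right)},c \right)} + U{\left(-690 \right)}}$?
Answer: $\sqrt{474371} \approx 688.75$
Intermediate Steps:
$W{\left(s \right)} = -7$ ($W{\left(s \right)} = - 7 \frac{s}{s} = \left(-7\right) 1 = -7$)
$c = - \frac{1}{963} \approx -0.0010384$
$j{\left(n,r \right)} = -1729$ ($j{\left(n,r \right)} = -1261 - 468 = -1729$)
$\sqrt{j{\left(W{\left(-9 \right)},c \right)} + U{\left(-690 \right)}} = \sqrt{-1729 + \left(-690\right)^{2}} = \sqrt{-1729 + 476100} = \sqrt{474371}$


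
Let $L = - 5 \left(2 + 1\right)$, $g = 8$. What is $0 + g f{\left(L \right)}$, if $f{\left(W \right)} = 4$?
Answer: $32$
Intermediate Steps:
$L = -15$ ($L = \left(-5\right) 3 = -15$)
$0 + g f{\left(L \right)} = 0 + 8 \cdot 4 = 0 + 32 = 32$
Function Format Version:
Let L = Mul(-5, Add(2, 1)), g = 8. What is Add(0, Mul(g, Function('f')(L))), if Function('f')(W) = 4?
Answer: 32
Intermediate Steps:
L = -15 (L = Mul(-5, 3) = -15)
Add(0, Mul(g, Function('f')(L))) = Add(0, Mul(8, 4)) = Add(0, 32) = 32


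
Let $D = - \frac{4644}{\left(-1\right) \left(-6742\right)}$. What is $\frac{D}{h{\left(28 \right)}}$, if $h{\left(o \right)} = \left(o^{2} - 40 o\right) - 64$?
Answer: $\frac{1161}{674200} \approx 0.001722$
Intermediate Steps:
$h{\left(o \right)} = -64 + o^{2} - 40 o$
$D = - \frac{2322}{3371}$ ($D = - \frac{4644}{6742} = \left(-4644\right) \frac{1}{6742} = - \frac{2322}{3371} \approx -0.68882$)
$\frac{D}{h{\left(28 \right)}} = - \frac{2322}{3371 \left(-64 + 28^{2} - 1120\right)} = - \frac{2322}{3371 \left(-64 + 784 - 1120\right)} = - \frac{2322}{3371 \left(-400\right)} = \left(- \frac{2322}{3371}\right) \left(- \frac{1}{400}\right) = \frac{1161}{674200}$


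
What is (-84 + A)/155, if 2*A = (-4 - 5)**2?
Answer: -87/310 ≈ -0.28065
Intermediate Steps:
A = 81/2 (A = (-4 - 5)**2/2 = (1/2)*(-9)**2 = (1/2)*81 = 81/2 ≈ 40.500)
(-84 + A)/155 = (-84 + 81/2)/155 = -87/2*1/155 = -87/310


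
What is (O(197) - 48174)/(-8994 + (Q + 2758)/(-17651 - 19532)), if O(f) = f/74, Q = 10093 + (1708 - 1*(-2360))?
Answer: 132545459257/24748620754 ≈ 5.3557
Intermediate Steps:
Q = 14161 (Q = 10093 + (1708 + 2360) = 10093 + 4068 = 14161)
O(f) = f/74 (O(f) = f*(1/74) = f/74)
(O(197) - 48174)/(-8994 + (Q + 2758)/(-17651 - 19532)) = ((1/74)*197 - 48174)/(-8994 + (14161 + 2758)/(-17651 - 19532)) = (197/74 - 48174)/(-8994 + 16919/(-37183)) = -3564679/(74*(-8994 + 16919*(-1/37183))) = -3564679/(74*(-8994 - 16919/37183)) = -3564679/(74*(-334440821/37183)) = -3564679/74*(-37183/334440821) = 132545459257/24748620754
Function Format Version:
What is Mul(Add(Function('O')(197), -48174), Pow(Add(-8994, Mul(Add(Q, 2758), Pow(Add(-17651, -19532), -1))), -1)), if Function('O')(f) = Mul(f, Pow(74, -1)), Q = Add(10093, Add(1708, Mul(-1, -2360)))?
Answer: Rational(132545459257, 24748620754) ≈ 5.3557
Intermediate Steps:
Q = 14161 (Q = Add(10093, Add(1708, 2360)) = Add(10093, 4068) = 14161)
Function('O')(f) = Mul(Rational(1, 74), f) (Function('O')(f) = Mul(f, Rational(1, 74)) = Mul(Rational(1, 74), f))
Mul(Add(Function('O')(197), -48174), Pow(Add(-8994, Mul(Add(Q, 2758), Pow(Add(-17651, -19532), -1))), -1)) = Mul(Add(Mul(Rational(1, 74), 197), -48174), Pow(Add(-8994, Mul(Add(14161, 2758), Pow(Add(-17651, -19532), -1))), -1)) = Mul(Add(Rational(197, 74), -48174), Pow(Add(-8994, Mul(16919, Pow(-37183, -1))), -1)) = Mul(Rational(-3564679, 74), Pow(Add(-8994, Mul(16919, Rational(-1, 37183))), -1)) = Mul(Rational(-3564679, 74), Pow(Add(-8994, Rational(-16919, 37183)), -1)) = Mul(Rational(-3564679, 74), Pow(Rational(-334440821, 37183), -1)) = Mul(Rational(-3564679, 74), Rational(-37183, 334440821)) = Rational(132545459257, 24748620754)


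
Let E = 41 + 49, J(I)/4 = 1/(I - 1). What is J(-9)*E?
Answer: -36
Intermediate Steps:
J(I) = 4/(-1 + I) (J(I) = 4/(I - 1) = 4/(-1 + I))
E = 90
J(-9)*E = (4/(-1 - 9))*90 = (4/(-10))*90 = (4*(-⅒))*90 = -⅖*90 = -36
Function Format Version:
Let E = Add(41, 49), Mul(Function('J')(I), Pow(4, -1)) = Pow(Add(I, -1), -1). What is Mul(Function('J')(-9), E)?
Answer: -36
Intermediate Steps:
Function('J')(I) = Mul(4, Pow(Add(-1, I), -1)) (Function('J')(I) = Mul(4, Pow(Add(I, -1), -1)) = Mul(4, Pow(Add(-1, I), -1)))
E = 90
Mul(Function('J')(-9), E) = Mul(Mul(4, Pow(Add(-1, -9), -1)), 90) = Mul(Mul(4, Pow(-10, -1)), 90) = Mul(Mul(4, Rational(-1, 10)), 90) = Mul(Rational(-2, 5), 90) = -36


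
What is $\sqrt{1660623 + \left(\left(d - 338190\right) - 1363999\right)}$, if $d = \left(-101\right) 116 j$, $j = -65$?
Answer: $\sqrt{719974} \approx 848.51$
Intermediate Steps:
$d = 761540$ ($d = \left(-101\right) 116 \left(-65\right) = \left(-11716\right) \left(-65\right) = 761540$)
$\sqrt{1660623 + \left(\left(d - 338190\right) - 1363999\right)} = \sqrt{1660623 + \left(\left(761540 - 338190\right) - 1363999\right)} = \sqrt{1660623 + \left(423350 - 1363999\right)} = \sqrt{1660623 - 940649} = \sqrt{719974}$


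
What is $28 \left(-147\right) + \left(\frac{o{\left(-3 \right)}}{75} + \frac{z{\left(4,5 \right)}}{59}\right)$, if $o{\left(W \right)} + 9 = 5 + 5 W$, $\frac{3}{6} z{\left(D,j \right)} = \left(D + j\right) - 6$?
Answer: $- \frac{18213971}{4425} \approx -4116.1$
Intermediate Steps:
$z{\left(D,j \right)} = -12 + 2 D + 2 j$ ($z{\left(D,j \right)} = 2 \left(\left(D + j\right) - 6\right) = 2 \left(-6 + D + j\right) = -12 + 2 D + 2 j$)
$o{\left(W \right)} = -4 + 5 W$ ($o{\left(W \right)} = -9 + \left(5 + 5 W\right) = -4 + 5 W$)
$28 \left(-147\right) + \left(\frac{o{\left(-3 \right)}}{75} + \frac{z{\left(4,5 \right)}}{59}\right) = 28 \left(-147\right) + \left(\frac{-4 + 5 \left(-3\right)}{75} + \frac{-12 + 2 \cdot 4 + 2 \cdot 5}{59}\right) = -4116 + \left(\left(-4 - 15\right) \frac{1}{75} + \left(-12 + 8 + 10\right) \frac{1}{59}\right) = -4116 + \left(\left(-19\right) \frac{1}{75} + 6 \cdot \frac{1}{59}\right) = -4116 + \left(- \frac{19}{75} + \frac{6}{59}\right) = -4116 - \frac{671}{4425} = - \frac{18213971}{4425}$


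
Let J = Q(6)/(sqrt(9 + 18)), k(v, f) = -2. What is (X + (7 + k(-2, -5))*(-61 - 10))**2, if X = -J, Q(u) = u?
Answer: 378079/3 + 1420*sqrt(3)/3 ≈ 1.2685e+5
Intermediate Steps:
J = 2*sqrt(3)/3 (J = 6/(sqrt(9 + 18)) = 6/(sqrt(27)) = 6/((3*sqrt(3))) = 6*(sqrt(3)/9) = 2*sqrt(3)/3 ≈ 1.1547)
X = -2*sqrt(3)/3 ≈ -1.1547
(X + (7 + k(-2, -5))*(-61 - 10))**2 = (-2*sqrt(3)/3 + (7 - 2)*(-61 - 10))**2 = (-2*sqrt(3)/3 + 5*(-71))**2 = (-2*sqrt(3)/3 - 355)**2 = (-355 - 2*sqrt(3)/3)**2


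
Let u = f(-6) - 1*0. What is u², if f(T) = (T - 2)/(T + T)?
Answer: 4/9 ≈ 0.44444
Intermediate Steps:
f(T) = (-2 + T)/(2*T) (f(T) = (-2 + T)/((2*T)) = (-2 + T)*(1/(2*T)) = (-2 + T)/(2*T))
u = ⅔ (u = (½)*(-2 - 6)/(-6) - 1*0 = (½)*(-⅙)*(-8) + 0 = ⅔ + 0 = ⅔ ≈ 0.66667)
u² = (⅔)² = 4/9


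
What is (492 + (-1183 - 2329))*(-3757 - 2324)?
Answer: 18364620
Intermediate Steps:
(492 + (-1183 - 2329))*(-3757 - 2324) = (492 - 3512)*(-6081) = -3020*(-6081) = 18364620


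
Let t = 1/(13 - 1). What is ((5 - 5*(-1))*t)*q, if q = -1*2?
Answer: -5/3 ≈ -1.6667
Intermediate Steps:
t = 1/12 ≈ 0.083333
q = -2
((5 - 5*(-1))*t)*q = ((5 - 5*(-1))*(1/12))*(-2) = ((5 + 5)*(1/12))*(-2) = (10*(1/12))*(-2) = (⅚)*(-2) = -5/3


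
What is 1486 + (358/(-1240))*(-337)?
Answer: 981643/620 ≈ 1583.3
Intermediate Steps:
1486 + (358/(-1240))*(-337) = 1486 + (358*(-1/1240))*(-337) = 1486 - 179/620*(-337) = 1486 + 60323/620 = 981643/620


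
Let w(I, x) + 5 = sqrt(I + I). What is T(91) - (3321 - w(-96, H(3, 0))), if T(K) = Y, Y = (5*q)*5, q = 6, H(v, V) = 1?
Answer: -3176 + 8*I*sqrt(3) ≈ -3176.0 + 13.856*I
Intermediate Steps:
w(I, x) = -5 + sqrt(2)*sqrt(I) (w(I, x) = -5 + sqrt(I + I) = -5 + sqrt(2*I) = -5 + sqrt(2)*sqrt(I))
Y = 150 (Y = (5*6)*5 = 30*5 = 150)
T(K) = 150
T(91) - (3321 - w(-96, H(3, 0))) = 150 - (3321 - (-5 + sqrt(2)*sqrt(-96))) = 150 - (3321 - (-5 + sqrt(2)*(4*I*sqrt(6)))) = 150 - (3321 - (-5 + 8*I*sqrt(3))) = 150 - (3321 + (5 - 8*I*sqrt(3))) = 150 - (3326 - 8*I*sqrt(3)) = 150 + (-3326 + 8*I*sqrt(3)) = -3176 + 8*I*sqrt(3)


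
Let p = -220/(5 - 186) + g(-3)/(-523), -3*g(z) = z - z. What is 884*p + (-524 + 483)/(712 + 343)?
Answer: 205168979/190955 ≈ 1074.4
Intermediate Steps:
g(z) = 0 (g(z) = -(z - z)/3 = -⅓*0 = 0)
p = 220/181 (p = -220/(5 - 186) + 0/(-523) = -220/(-181) + 0*(-1/523) = -220*(-1/181) + 0 = 220/181 + 0 = 220/181 ≈ 1.2155)
884*p + (-524 + 483)/(712 + 343) = 884*(220/181) + (-524 + 483)/(712 + 343) = 194480/181 - 41/1055 = 205168979/190955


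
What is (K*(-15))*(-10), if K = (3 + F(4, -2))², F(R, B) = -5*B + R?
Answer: 43350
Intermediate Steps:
F(R, B) = R - 5*B
K = 289 (K = (3 + (4 - 5*(-2)))² = (3 + (4 + 10))² = (3 + 14)² = 17² = 289)
(K*(-15))*(-10) = (289*(-15))*(-10) = -4335*(-10) = 43350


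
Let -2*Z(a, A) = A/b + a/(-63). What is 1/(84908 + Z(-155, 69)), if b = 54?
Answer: 84/7132115 ≈ 1.1778e-5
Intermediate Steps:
Z(a, A) = -A/108 + a/126 (Z(a, A) = -(A/54 + a/(-63))/2 = -(A*(1/54) + a*(-1/63))/2 = -(A/54 - a/63)/2 = -(-a/63 + A/54)/2 = -A/108 + a/126)
1/(84908 + Z(-155, 69)) = 1/(84908 + (-1/108*69 + (1/126)*(-155))) = 1/(84908 + (-23/36 - 155/126)) = 1/(84908 - 157/84) = 1/(7132115/84) = 84/7132115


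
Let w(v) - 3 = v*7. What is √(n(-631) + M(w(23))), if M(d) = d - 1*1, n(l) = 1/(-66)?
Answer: √709962/66 ≈ 12.767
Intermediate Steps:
w(v) = 3 + 7*v (w(v) = 3 + v*7 = 3 + 7*v)
n(l) = -1/66
M(d) = -1 + d (M(d) = d - 1 = -1 + d)
√(n(-631) + M(w(23))) = √(-1/66 + (-1 + (3 + 7*23))) = √(-1/66 + (-1 + (3 + 161))) = √(-1/66 + (-1 + 164)) = √(-1/66 + 163) = √(10757/66) = √709962/66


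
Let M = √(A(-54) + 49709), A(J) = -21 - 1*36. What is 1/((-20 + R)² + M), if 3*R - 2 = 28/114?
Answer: 79223109156/18748009877971 - 855036081*√12413/37496019755942 ≈ 0.0016851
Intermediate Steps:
A(J) = -57 (A(J) = -21 - 36 = -57)
R = 128/171 (R = ⅔ + (28/114)/3 = ⅔ + (28*(1/114))/3 = ⅔ + (⅓)*(14/57) = ⅔ + 14/171 = 128/171 ≈ 0.74854)
M = 2*√12413 (M = √(-57 + 49709) = √49652 = 2*√12413 ≈ 222.83)
1/((-20 + R)² + M) = 1/((-20 + 128/171)² + 2*√12413) = 1/((-3292/171)² + 2*√12413) = 1/(10837264/29241 + 2*√12413)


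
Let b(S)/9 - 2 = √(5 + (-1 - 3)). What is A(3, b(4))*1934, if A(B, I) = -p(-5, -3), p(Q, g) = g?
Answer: 5802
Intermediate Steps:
b(S) = 27 (b(S) = 18 + 9*√(5 + (-1 - 3)) = 18 + 9*√(5 - 4) = 18 + 9*√1 = 18 + 9*1 = 18 + 9 = 27)
A(B, I) = 3 (A(B, I) = -1*(-3) = 3)
A(3, b(4))*1934 = 3*1934 = 5802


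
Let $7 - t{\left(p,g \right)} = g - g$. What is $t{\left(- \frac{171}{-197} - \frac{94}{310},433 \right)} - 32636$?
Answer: $-32629$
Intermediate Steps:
$t{\left(p,g \right)} = 7$ ($t{\left(p,g \right)} = 7 - \left(g - g\right) = 7 - 0 = 7 + 0 = 7$)
$t{\left(- \frac{171}{-197} - \frac{94}{310},433 \right)} - 32636 = 7 - 32636 = -32629$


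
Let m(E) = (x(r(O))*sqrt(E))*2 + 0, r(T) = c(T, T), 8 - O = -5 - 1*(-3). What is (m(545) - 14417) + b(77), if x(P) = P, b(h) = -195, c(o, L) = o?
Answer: -14612 + 20*sqrt(545) ≈ -14145.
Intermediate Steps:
O = 10 (O = 8 - (-5 - 1*(-3)) = 8 - (-5 + 3) = 8 - 1*(-2) = 8 + 2 = 10)
r(T) = T
m(E) = 20*sqrt(E) (m(E) = (10*sqrt(E))*2 + 0 = 20*sqrt(E) + 0 = 20*sqrt(E))
(m(545) - 14417) + b(77) = (20*sqrt(545) - 14417) - 195 = (-14417 + 20*sqrt(545)) - 195 = -14612 + 20*sqrt(545)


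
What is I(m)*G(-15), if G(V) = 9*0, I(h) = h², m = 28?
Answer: 0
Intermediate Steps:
G(V) = 0
I(m)*G(-15) = 28²*0 = 784*0 = 0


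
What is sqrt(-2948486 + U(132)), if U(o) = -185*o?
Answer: I*sqrt(2972906) ≈ 1724.2*I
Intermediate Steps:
sqrt(-2948486 + U(132)) = sqrt(-2948486 - 185*132) = sqrt(-2948486 - 24420) = sqrt(-2972906) = I*sqrt(2972906)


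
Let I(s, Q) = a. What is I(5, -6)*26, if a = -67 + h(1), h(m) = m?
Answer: -1716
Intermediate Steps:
a = -66 (a = -67 + 1 = -66)
I(s, Q) = -66
I(5, -6)*26 = -66*26 = -1716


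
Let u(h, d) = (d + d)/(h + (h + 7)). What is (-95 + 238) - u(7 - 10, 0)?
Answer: 143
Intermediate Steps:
u(h, d) = 2*d/(7 + 2*h) (u(h, d) = (2*d)/(h + (7 + h)) = (2*d)/(7 + 2*h) = 2*d/(7 + 2*h))
(-95 + 238) - u(7 - 10, 0) = (-95 + 238) - 2*0/(7 + 2*(7 - 10)) = 143 - 2*0/(7 + 2*(-3)) = 143 - 2*0/(7 - 6) = 143 - 2*0/1 = 143 - 2*0 = 143 - 1*0 = 143 + 0 = 143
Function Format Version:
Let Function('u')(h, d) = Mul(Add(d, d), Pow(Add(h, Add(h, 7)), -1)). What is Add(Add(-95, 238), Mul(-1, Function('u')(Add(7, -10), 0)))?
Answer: 143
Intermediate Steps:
Function('u')(h, d) = Mul(2, d, Pow(Add(7, Mul(2, h)), -1)) (Function('u')(h, d) = Mul(Mul(2, d), Pow(Add(h, Add(7, h)), -1)) = Mul(Mul(2, d), Pow(Add(7, Mul(2, h)), -1)) = Mul(2, d, Pow(Add(7, Mul(2, h)), -1)))
Add(Add(-95, 238), Mul(-1, Function('u')(Add(7, -10), 0))) = Add(Add(-95, 238), Mul(-1, Mul(2, 0, Pow(Add(7, Mul(2, Add(7, -10))), -1)))) = Add(143, Mul(-1, Mul(2, 0, Pow(Add(7, Mul(2, -3)), -1)))) = Add(143, Mul(-1, Mul(2, 0, Pow(Add(7, -6), -1)))) = Add(143, Mul(-1, Mul(2, 0, Pow(1, -1)))) = Add(143, Mul(-1, Mul(2, 0, 1))) = Add(143, Mul(-1, 0)) = Add(143, 0) = 143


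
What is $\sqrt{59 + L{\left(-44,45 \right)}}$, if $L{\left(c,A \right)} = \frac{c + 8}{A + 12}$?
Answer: $\frac{\sqrt{21071}}{19} \approx 7.6399$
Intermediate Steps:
$L{\left(c,A \right)} = \frac{8 + c}{12 + A}$
$\sqrt{59 + L{\left(-44,45 \right)}} = \sqrt{59 + \frac{8 - 44}{12 + 45}} = \sqrt{59 + \frac{1}{57} \left(-36\right)} = \sqrt{59 - \frac{12}{19}} = \sqrt{\frac{1109}{19}} = \frac{\sqrt{21071}}{19}$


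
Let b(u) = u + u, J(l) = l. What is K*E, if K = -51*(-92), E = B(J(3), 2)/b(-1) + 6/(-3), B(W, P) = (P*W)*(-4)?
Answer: 46920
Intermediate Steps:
b(u) = 2*u
B(W, P) = -4*P*W
E = 10 (E = (-4*2*3)/((2*(-1))) + 6/(-3) = -24/(-2) + 6*(-⅓) = -24*(-½) - 2 = 12 - 2 = 10)
K = 4692
K*E = 4692*10 = 46920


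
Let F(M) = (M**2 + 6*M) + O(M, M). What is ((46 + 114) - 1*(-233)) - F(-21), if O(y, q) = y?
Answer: 99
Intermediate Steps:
F(M) = M**2 + 7*M (F(M) = (M**2 + 6*M) + M = M**2 + 7*M)
((46 + 114) - 1*(-233)) - F(-21) = ((46 + 114) - 1*(-233)) - (-21)*(7 - 21) = (160 + 233) - (-21)*(-14) = 393 - 1*294 = 393 - 294 = 99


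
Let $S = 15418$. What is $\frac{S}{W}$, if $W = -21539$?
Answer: $- \frac{15418}{21539} \approx -0.71582$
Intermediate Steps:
$\frac{S}{W} = \frac{15418}{-21539} = 15418 \left(- \frac{1}{21539}\right) = - \frac{15418}{21539}$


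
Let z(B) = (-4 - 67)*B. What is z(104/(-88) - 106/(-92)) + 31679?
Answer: 16030639/506 ≈ 31681.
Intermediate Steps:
z(B) = -71*B
z(104/(-88) - 106/(-92)) + 31679 = -71*(104/(-88) - 106/(-92)) + 31679 = -71*(104*(-1/88) - 106*(-1/92)) + 31679 = -71*(-13/11 + 53/46) + 31679 = -71*(-15/506) + 31679 = 1065/506 + 31679 = 16030639/506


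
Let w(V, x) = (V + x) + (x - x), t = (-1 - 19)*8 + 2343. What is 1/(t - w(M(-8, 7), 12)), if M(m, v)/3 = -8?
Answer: 1/2195 ≈ 0.00045558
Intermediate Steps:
M(m, v) = -24 (M(m, v) = 3*(-8) = -24)
t = 2183 (t = -20*8 + 2343 = -160 + 2343 = 2183)
w(V, x) = V + x (w(V, x) = (V + x) + 0 = V + x)
1/(t - w(M(-8, 7), 12)) = 1/(2183 - (-24 + 12)) = 1/(2183 - 1*(-12)) = 1/(2183 + 12) = 1/2195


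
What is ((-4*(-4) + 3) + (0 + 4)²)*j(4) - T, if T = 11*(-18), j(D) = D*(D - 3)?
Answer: 338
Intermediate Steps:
j(D) = D*(-3 + D)
T = -198
((-4*(-4) + 3) + (0 + 4)²)*j(4) - T = ((-4*(-4) + 3) + (0 + 4)²)*(4*(-3 + 4)) - 1*(-198) = ((16 + 3) + 4²)*(4*1) + 198 = (19 + 16)*4 + 198 = 35*4 + 198 = 140 + 198 = 338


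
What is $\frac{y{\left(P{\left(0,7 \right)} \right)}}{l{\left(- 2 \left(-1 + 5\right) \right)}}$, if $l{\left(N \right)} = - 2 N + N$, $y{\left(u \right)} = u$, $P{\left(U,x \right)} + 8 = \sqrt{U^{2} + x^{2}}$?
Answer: $- \frac{1}{8} \approx -0.125$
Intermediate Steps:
$P{\left(U,x \right)} = -8 + \sqrt{U^{2} + x^{2}}$
$l{\left(N \right)} = - N$
$\frac{y{\left(P{\left(0,7 \right)} \right)}}{l{\left(- 2 \left(-1 + 5\right) \right)}} = \frac{-8 + \sqrt{0^{2} + 7^{2}}}{\left(-1\right) \left(- 2 \left(-1 + 5\right)\right)} = \frac{-8 + \sqrt{0 + 49}}{\left(-1\right) \left(\left(-2\right) 4\right)} = \frac{-8 + \sqrt{49}}{\left(-1\right) \left(-8\right)} = \frac{-8 + 7}{8} = \left(-1\right) \frac{1}{8} = - \frac{1}{8}$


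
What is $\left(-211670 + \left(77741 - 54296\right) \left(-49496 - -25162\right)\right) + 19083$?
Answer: $-570703217$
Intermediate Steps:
$\left(-211670 + \left(77741 - 54296\right) \left(-49496 - -25162\right)\right) + 19083 = \left(-211670 + 23445 \left(-49496 + 25162\right)\right) + 19083 = \left(-211670 + 23445 \left(-24334\right)\right) + 19083 = \left(-211670 - 570510630\right) + 19083 = -570722300 + 19083 = -570703217$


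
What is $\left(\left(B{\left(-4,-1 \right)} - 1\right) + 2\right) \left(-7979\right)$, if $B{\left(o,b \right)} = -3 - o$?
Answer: $-15958$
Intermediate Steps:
$\left(\left(B{\left(-4,-1 \right)} - 1\right) + 2\right) \left(-7979\right) = \left(\left(\left(-3 - -4\right) - 1\right) + 2\right) \left(-7979\right) = \left(\left(\left(-3 + 4\right) - 1\right) + 2\right) \left(-7979\right) = \left(\left(1 - 1\right) + 2\right) \left(-7979\right) = \left(0 + 2\right) \left(-7979\right) = 2 \left(-7979\right) = -15958$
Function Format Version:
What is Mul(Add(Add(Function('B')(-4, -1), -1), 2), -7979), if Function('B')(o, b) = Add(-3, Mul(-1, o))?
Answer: -15958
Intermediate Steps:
Mul(Add(Add(Function('B')(-4, -1), -1), 2), -7979) = Mul(Add(Add(Add(-3, Mul(-1, -4)), -1), 2), -7979) = Mul(Add(Add(Add(-3, 4), -1), 2), -7979) = Mul(Add(Add(1, -1), 2), -7979) = Mul(Add(0, 2), -7979) = Mul(2, -7979) = -15958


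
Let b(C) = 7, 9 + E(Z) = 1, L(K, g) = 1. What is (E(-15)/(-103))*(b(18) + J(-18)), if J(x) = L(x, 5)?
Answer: 64/103 ≈ 0.62136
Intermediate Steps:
E(Z) = -8 (E(Z) = -9 + 1 = -8)
J(x) = 1
(E(-15)/(-103))*(b(18) + J(-18)) = (-8/(-103))*(7 + 1) = -8*(-1/103)*8 = (8/103)*8 = 64/103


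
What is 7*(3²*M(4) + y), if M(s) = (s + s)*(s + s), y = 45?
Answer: 4347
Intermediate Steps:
M(s) = 4*s² (M(s) = (2*s)*(2*s) = 4*s²)
7*(3²*M(4) + y) = 7*(3²*(4*4²) + 45) = 7*(9*(4*16) + 45) = 7*(9*64 + 45) = 7*(576 + 45) = 7*621 = 4347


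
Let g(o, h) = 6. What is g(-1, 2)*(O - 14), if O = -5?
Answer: -114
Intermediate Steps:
g(-1, 2)*(O - 14) = 6*(-5 - 14) = 6*(-19) = -114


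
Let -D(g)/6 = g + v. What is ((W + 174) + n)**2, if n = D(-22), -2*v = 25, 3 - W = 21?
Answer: 131769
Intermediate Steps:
W = -18 (W = 3 - 1*21 = 3 - 21 = -18)
v = -25/2 (v = -1/2*25 = -25/2 ≈ -12.500)
D(g) = 75 - 6*g (D(g) = -6*(g - 25/2) = -6*(-25/2 + g) = 75 - 6*g)
n = 207 (n = 75 - 6*(-22) = 75 + 132 = 207)
((W + 174) + n)**2 = ((-18 + 174) + 207)**2 = (156 + 207)**2 = 363**2 = 131769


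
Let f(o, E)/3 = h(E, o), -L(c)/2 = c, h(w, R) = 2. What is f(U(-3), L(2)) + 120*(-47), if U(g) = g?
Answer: -5634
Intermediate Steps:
L(c) = -2*c
f(o, E) = 6 (f(o, E) = 3*2 = 6)
f(U(-3), L(2)) + 120*(-47) = 6 + 120*(-47) = 6 - 5640 = -5634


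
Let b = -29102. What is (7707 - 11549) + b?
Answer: -32944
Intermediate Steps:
(7707 - 11549) + b = (7707 - 11549) - 29102 = -3842 - 29102 = -32944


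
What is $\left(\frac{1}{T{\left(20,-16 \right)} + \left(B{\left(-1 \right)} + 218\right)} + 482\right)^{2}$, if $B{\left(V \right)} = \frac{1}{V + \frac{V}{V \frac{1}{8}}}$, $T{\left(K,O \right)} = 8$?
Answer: $\frac{582188838169}{2505889} \approx 2.3233 \cdot 10^{5}$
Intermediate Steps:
$B{\left(V \right)} = \frac{1}{8 + V}$ ($B{\left(V \right)} = \frac{1}{V + \frac{V}{V \frac{1}{8}}} = \frac{1}{V + \frac{V}{\frac{1}{8} V}} = \frac{1}{V + V \frac{8}{V}} = \frac{1}{V + 8} = \frac{1}{8 + V}$)
$\left(\frac{1}{T{\left(20,-16 \right)} + \left(B{\left(-1 \right)} + 218\right)} + 482\right)^{2} = \left(\frac{1}{8 + \left(\frac{1}{8 - 1} + 218\right)} + 482\right)^{2} = \left(\frac{1}{8 + \left(\frac{1}{7} + 218\right)} + 482\right)^{2} = \left(\frac{1}{8 + \frac{1527}{7}} + 482\right)^{2} = \left(\frac{1}{\frac{1583}{7}} + 482\right)^{2} = \left(\frac{7}{1583} + 482\right)^{2} = \left(\frac{763013}{1583}\right)^{2} = \frac{582188838169}{2505889}$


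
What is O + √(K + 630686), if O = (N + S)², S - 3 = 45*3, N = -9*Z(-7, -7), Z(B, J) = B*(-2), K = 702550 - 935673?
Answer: 144 + √397563 ≈ 774.53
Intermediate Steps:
K = -233123
Z(B, J) = -2*B
N = -126 (N = -(-18)*(-7) = -9*14 = -126)
S = 138 (S = 3 + 45*3 = 3 + 135 = 138)
O = 144 (O = (-126 + 138)² = 12² = 144)
O + √(K + 630686) = 144 + √(-233123 + 630686) = 144 + √397563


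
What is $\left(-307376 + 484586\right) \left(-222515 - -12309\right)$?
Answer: $-37250605260$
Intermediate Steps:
$\left(-307376 + 484586\right) \left(-222515 - -12309\right) = 177210 \left(-222515 + \left(12540 - 231\right)\right) = 177210 \left(-222515 + 12309\right) = 177210 \left(-210206\right) = -37250605260$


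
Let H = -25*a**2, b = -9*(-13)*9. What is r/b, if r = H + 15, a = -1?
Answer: -10/1053 ≈ -0.0094967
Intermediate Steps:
b = 1053 (b = 117*9 = 1053)
H = -25 (H = -25*(-1)**2 = -25*1 = -25)
r = -10 (r = -25 + 15 = -10)
r/b = -10/1053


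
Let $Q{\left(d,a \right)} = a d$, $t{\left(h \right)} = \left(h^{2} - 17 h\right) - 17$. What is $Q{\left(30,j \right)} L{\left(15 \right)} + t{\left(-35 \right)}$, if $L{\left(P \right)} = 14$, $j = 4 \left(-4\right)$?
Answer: $-4917$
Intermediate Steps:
$j = -16$
$t{\left(h \right)} = -17 + h^{2} - 17 h$
$Q{\left(30,j \right)} L{\left(15 \right)} + t{\left(-35 \right)} = \left(-16\right) 30 \cdot 14 - \left(-578 - 1225\right) = \left(-480\right) 14 + \left(-17 + 1225 + 595\right) = -6720 + 1803 = -4917$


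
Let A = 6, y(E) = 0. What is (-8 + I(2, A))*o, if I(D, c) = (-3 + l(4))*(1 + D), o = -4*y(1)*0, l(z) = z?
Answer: 0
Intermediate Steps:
o = 0 (o = -4*0*0 = 0*0 = 0)
I(D, c) = 1 + D (I(D, c) = (-3 + 4)*(1 + D) = 1*(1 + D) = 1 + D)
(-8 + I(2, A))*o = (-8 + (1 + 2))*0 = (-8 + 3)*0 = -5*0 = 0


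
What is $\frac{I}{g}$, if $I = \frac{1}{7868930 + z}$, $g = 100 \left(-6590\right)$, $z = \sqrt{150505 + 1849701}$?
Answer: $- \frac{786893}{4080531779015334600} + \frac{\sqrt{2000206}}{40805317790153346000} \approx -1.9281 \cdot 10^{-13}$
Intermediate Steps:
$z = \sqrt{2000206} \approx 1414.3$
$g = -659000$
$I = \frac{1}{7868930 + \sqrt{2000206}} \approx 1.2706 \cdot 10^{-7}$
$\frac{I}{g} = \frac{\frac{3934465}{30960028672347} - \frac{\sqrt{2000206}}{61920057344694}}{-659000} = \left(\frac{3934465}{30960028672347} - \frac{\sqrt{2000206}}{61920057344694}\right) \left(- \frac{1}{659000}\right) = - \frac{786893}{4080531779015334600} + \frac{\sqrt{2000206}}{40805317790153346000}$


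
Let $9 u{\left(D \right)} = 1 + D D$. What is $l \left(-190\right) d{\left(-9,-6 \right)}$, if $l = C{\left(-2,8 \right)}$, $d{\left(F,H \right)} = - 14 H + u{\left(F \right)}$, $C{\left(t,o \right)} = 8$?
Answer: $- \frac{1273760}{9} \approx -1.4153 \cdot 10^{5}$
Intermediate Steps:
$u{\left(D \right)} = \frac{1}{9} + \frac{D^{2}}{9}$ ($u{\left(D \right)} = \frac{1 + D D}{9} = \frac{1 + D^{2}}{9} = \frac{1}{9} + \frac{D^{2}}{9}$)
$d{\left(F,H \right)} = \frac{1}{9} - 14 H + \frac{F^{2}}{9}$ ($d{\left(F,H \right)} = - 14 H + \left(\frac{1}{9} + \frac{F^{2}}{9}\right) = \frac{1}{9} - 14 H + \frac{F^{2}}{9}$)
$l = 8$
$l \left(-190\right) d{\left(-9,-6 \right)} = 8 \left(-190\right) \left(\frac{1}{9} - -84 + \frac{\left(-9\right)^{2}}{9}\right) = - 1520 \left(\frac{1}{9} + 84 + \frac{1}{9} \cdot 81\right) = - 1520 \left(\frac{1}{9} + 84 + 9\right) = \left(-1520\right) \frac{838}{9} = - \frac{1273760}{9}$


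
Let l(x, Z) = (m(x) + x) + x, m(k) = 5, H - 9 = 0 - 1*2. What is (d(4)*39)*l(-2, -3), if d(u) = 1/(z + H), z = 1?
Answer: 39/8 ≈ 4.8750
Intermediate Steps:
H = 7 (H = 9 + (0 - 1*2) = 9 + (0 - 2) = 9 - 2 = 7)
l(x, Z) = 5 + 2*x (l(x, Z) = (5 + x) + x = 5 + 2*x)
d(u) = 1/8 (d(u) = 1/(1 + 7) = 1/8)
(d(4)*39)*l(-2, -3) = ((1/8)*39)*(5 + 2*(-2)) = 39*(5 - 4)/8 = (39/8)*1 = 39/8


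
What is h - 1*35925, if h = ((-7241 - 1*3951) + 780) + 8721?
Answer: -37616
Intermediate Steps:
h = -1691 (h = ((-7241 - 3951) + 780) + 8721 = (-11192 + 780) + 8721 = -10412 + 8721 = -1691)
h - 1*35925 = -1691 - 1*35925 = -1691 - 35925 = -37616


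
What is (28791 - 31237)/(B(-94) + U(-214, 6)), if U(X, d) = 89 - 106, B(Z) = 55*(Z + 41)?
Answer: 1223/1466 ≈ 0.83424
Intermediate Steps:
B(Z) = 2255 + 55*Z (B(Z) = 55*(41 + Z) = 2255 + 55*Z)
U(X, d) = -17
(28791 - 31237)/(B(-94) + U(-214, 6)) = (28791 - 31237)/((2255 + 55*(-94)) - 17) = -2446/((2255 - 5170) - 17) = -2446/(-2915 - 17) = -2446/(-2932) = -2446*(-1/2932) = 1223/1466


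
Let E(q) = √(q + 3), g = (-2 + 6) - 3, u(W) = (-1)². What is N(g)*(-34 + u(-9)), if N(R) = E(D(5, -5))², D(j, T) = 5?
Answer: -264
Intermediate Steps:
u(W) = 1
g = 1 (g = 4 - 3 = 1)
E(q) = √(3 + q)
N(R) = 8 (N(R) = (√(3 + 5))² = (√8)² = (2*√2)² = 8)
N(g)*(-34 + u(-9)) = 8*(-34 + 1) = 8*(-33) = -264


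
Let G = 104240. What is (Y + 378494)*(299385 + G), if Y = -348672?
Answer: 12036904750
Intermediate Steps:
(Y + 378494)*(299385 + G) = (-348672 + 378494)*(299385 + 104240) = 29822*403625 = 12036904750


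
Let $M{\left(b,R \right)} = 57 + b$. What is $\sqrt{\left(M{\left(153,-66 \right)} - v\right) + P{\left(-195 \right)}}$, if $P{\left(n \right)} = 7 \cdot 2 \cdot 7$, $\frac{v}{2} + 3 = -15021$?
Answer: $2 \sqrt{7589} \approx 174.23$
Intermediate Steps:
$v = -30048$ ($v = -6 + 2 \left(-15021\right) = -6 - 30042 = -30048$)
$P{\left(n \right)} = 98$ ($P{\left(n \right)} = 14 \cdot 7 = 98$)
$\sqrt{\left(M{\left(153,-66 \right)} - v\right) + P{\left(-195 \right)}} = \sqrt{\left(\left(57 + 153\right) - -30048\right) + 98} = \sqrt{\left(210 + 30048\right) + 98} = \sqrt{30258 + 98} = \sqrt{30356} = 2 \sqrt{7589}$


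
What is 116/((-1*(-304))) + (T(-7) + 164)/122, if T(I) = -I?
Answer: 8267/4636 ≈ 1.7832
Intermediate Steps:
116/((-1*(-304))) + (T(-7) + 164)/122 = 116/((-1*(-304))) + (-1*(-7) + 164)/122 = 116/304 + (7 + 164)*(1/122) = 116*(1/304) + 171*(1/122) = 29/76 + 171/122 = 8267/4636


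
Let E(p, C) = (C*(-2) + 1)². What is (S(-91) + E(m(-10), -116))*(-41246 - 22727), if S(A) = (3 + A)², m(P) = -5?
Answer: -3968437109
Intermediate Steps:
E(p, C) = (1 - 2*C)² (E(p, C) = (-2*C + 1)² = (1 - 2*C)²)
(S(-91) + E(m(-10), -116))*(-41246 - 22727) = ((3 - 91)² + (-1 + 2*(-116))²)*(-41246 - 22727) = ((-88)² + (-1 - 232)²)*(-63973) = (7744 + (-233)²)*(-63973) = (7744 + 54289)*(-63973) = 62033*(-63973) = -3968437109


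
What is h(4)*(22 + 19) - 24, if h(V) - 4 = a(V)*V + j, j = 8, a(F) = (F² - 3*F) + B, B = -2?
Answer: 796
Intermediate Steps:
a(F) = -2 + F² - 3*F (a(F) = (F² - 3*F) - 2 = -2 + F² - 3*F)
h(V) = 12 + V*(-2 + V² - 3*V) (h(V) = 4 + ((-2 + V² - 3*V)*V + 8) = 4 + (V*(-2 + V² - 3*V) + 8) = 4 + (8 + V*(-2 + V² - 3*V)) = 12 + V*(-2 + V² - 3*V))
h(4)*(22 + 19) - 24 = (12 - 1*4*(2 - 1*4² + 3*4))*(22 + 19) - 24 = (12 - 1*4*(2 - 1*16 + 12))*41 - 24 = (12 - 1*4*(2 - 16 + 12))*41 - 24 = (12 - 1*4*(-2))*41 - 24 = (12 + 8)*41 - 24 = 20*41 - 24 = 820 - 24 = 796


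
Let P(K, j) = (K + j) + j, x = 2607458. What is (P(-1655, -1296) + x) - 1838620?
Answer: 764591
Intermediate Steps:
P(K, j) = K + 2*j
(P(-1655, -1296) + x) - 1838620 = ((-1655 + 2*(-1296)) + 2607458) - 1838620 = ((-1655 - 2592) + 2607458) - 1838620 = (-4247 + 2607458) - 1838620 = 2603211 - 1838620 = 764591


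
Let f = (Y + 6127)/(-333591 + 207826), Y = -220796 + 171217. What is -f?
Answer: -43452/125765 ≈ -0.34550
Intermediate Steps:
Y = -49579
f = 43452/125765 (f = (-49579 + 6127)/(-333591 + 207826) = -43452/(-125765) = -43452*(-1/125765) = 43452/125765 ≈ 0.34550)
-f = -1*43452/125765 = -43452/125765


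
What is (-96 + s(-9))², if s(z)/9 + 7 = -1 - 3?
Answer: 38025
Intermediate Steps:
s(z) = -99 (s(z) = -63 + 9*(-1 - 3) = -63 + 9*(-4) = -63 - 36 = -99)
(-96 + s(-9))² = (-96 - 99)² = (-195)² = 38025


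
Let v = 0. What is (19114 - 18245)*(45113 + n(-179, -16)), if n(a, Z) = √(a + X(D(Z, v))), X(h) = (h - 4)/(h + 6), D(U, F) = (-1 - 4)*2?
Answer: 39203197 + 2607*I*√78/2 ≈ 3.9203e+7 + 11512.0*I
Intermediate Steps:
D(U, F) = -10 (D(U, F) = -5*2 = -10)
X(h) = (-4 + h)/(6 + h)
n(a, Z) = √(7/2 + a) (n(a, Z) = √(a + (-4 - 10)/(6 - 10)) = √(a - 14/(-4)) = √(a - ¼*(-14)) = √(a + 7/2) = √(7/2 + a))
(19114 - 18245)*(45113 + n(-179, -16)) = (19114 - 18245)*(45113 + √(14 + 4*(-179))/2) = 869*(45113 + √(14 - 716)/2) = 869*(45113 + √(-702)/2) = 869*(45113 + (3*I*√78)/2) = 869*(45113 + 3*I*√78/2) = 39203197 + 2607*I*√78/2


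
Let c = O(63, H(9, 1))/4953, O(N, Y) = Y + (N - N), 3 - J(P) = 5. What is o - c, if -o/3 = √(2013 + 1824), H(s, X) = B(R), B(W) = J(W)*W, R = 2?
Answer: 4/4953 - 3*√3837 ≈ -185.83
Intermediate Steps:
J(P) = -2 (J(P) = 3 - 1*5 = 3 - 5 = -2)
B(W) = -2*W
H(s, X) = -4 (H(s, X) = -2*2 = -4)
O(N, Y) = Y (O(N, Y) = Y + 0 = Y)
c = -4/4953 ≈ -0.00080759
o = -3*√3837 (o = -3*√(2013 + 1824) = -3*√3837 ≈ -185.83)
o - c = -3*√3837 - 1*(-4/4953) = -3*√3837 + 4/4953 = 4/4953 - 3*√3837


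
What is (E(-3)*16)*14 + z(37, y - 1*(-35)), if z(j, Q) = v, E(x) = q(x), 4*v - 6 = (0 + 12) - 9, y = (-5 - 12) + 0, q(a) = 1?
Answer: 905/4 ≈ 226.25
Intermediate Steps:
y = -17 (y = -17 + 0 = -17)
v = 9/4 (v = 3/2 + ((0 + 12) - 9)/4 = 3/2 + (12 - 9)/4 = 3/2 + (¼)*3 = 3/2 + ¾ = 9/4 ≈ 2.2500)
E(x) = 1
z(j, Q) = 9/4
(E(-3)*16)*14 + z(37, y - 1*(-35)) = (1*16)*14 + 9/4 = 16*14 + 9/4 = 224 + 9/4 = 905/4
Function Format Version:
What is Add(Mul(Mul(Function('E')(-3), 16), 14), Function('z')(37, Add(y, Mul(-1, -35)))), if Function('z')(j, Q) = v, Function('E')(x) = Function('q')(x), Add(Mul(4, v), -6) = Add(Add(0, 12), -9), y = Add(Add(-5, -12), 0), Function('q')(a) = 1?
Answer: Rational(905, 4) ≈ 226.25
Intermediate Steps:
y = -17 (y = Add(-17, 0) = -17)
v = Rational(9, 4) (v = Add(Rational(3, 2), Mul(Rational(1, 4), Add(Add(0, 12), -9))) = Add(Rational(3, 2), Mul(Rational(1, 4), Add(12, -9))) = Add(Rational(3, 2), Mul(Rational(1, 4), 3)) = Add(Rational(3, 2), Rational(3, 4)) = Rational(9, 4) ≈ 2.2500)
Function('E')(x) = 1
Function('z')(j, Q) = Rational(9, 4)
Add(Mul(Mul(Function('E')(-3), 16), 14), Function('z')(37, Add(y, Mul(-1, -35)))) = Add(Mul(Mul(1, 16), 14), Rational(9, 4)) = Add(Mul(16, 14), Rational(9, 4)) = Add(224, Rational(9, 4)) = Rational(905, 4)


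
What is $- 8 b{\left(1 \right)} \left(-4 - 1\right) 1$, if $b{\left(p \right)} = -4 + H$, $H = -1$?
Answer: $-200$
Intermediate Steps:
$b{\left(p \right)} = -5$ ($b{\left(p \right)} = -4 - 1 = -5$)
$- 8 b{\left(1 \right)} \left(-4 - 1\right) 1 = \left(-8\right) \left(-5\right) \left(-4 - 1\right) 1 = 40 \left(\left(-5\right) 1\right) = 40 \left(-5\right) = -200$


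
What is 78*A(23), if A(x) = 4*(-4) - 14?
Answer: -2340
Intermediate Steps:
A(x) = -30 (A(x) = -16 - 14 = -30)
78*A(23) = 78*(-30) = -2340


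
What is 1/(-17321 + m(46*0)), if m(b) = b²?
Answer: -1/17321 ≈ -5.7733e-5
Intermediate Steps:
1/(-17321 + m(46*0)) = 1/(-17321 + (46*0)²) = 1/(-17321 + 0²) = 1/(-17321 + 0) = 1/(-17321) = -1/17321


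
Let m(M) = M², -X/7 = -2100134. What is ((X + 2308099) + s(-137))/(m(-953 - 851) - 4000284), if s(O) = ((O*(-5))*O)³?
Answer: 206620503579272/186467 ≈ 1.1081e+9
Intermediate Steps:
X = 14700938 (X = -7*(-2100134) = 14700938)
s(O) = -125*O⁶ (s(O) = ((-5*O)*O)³ = (-5*O²)³ = -125*O⁶)
((X + 2308099) + s(-137))/(m(-953 - 851) - 4000284) = ((14700938 + 2308099) - 125*(-137)⁶)/((-953 - 851)² - 4000284) = (17009037 - 125*6611856250609)/((-1804)² - 4000284) = (17009037 - 826482031326125)/(3254416 - 4000284) = -826482014317088/(-745868) = -826482014317088*(-1/745868) = 206620503579272/186467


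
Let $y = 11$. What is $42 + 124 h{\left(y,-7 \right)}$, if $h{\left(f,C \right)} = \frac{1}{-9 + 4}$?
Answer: $\frac{86}{5} \approx 17.2$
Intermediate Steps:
$h{\left(f,C \right)} = - \frac{1}{5}$ ($h{\left(f,C \right)} = \frac{1}{-5} = - \frac{1}{5}$)
$42 + 124 h{\left(y,-7 \right)} = 42 + 124 \left(- \frac{1}{5}\right) = 42 - \frac{124}{5} = \frac{86}{5}$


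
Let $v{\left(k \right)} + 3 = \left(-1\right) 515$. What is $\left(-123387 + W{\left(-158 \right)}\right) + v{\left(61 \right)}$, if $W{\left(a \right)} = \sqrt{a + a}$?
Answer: $-123905 + 2 i \sqrt{79} \approx -1.2391 \cdot 10^{5} + 17.776 i$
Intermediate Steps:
$v{\left(k \right)} = -518$ ($v{\left(k \right)} = -3 - 515 = -518$)
$W{\left(a \right)} = \sqrt{2} \sqrt{a}$ ($W{\left(a \right)} = \sqrt{2 a} = \sqrt{2} \sqrt{a}$)
$\left(-123387 + W{\left(-158 \right)}\right) + v{\left(61 \right)} = \left(-123387 + \sqrt{2} \sqrt{-158}\right) - 518 = \left(-123387 + \sqrt{2} i \sqrt{158}\right) - 518 = \left(-123387 + 2 i \sqrt{79}\right) - 518 = -123905 + 2 i \sqrt{79}$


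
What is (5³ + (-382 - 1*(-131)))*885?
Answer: -111510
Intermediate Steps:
(5³ + (-382 - 1*(-131)))*885 = (125 + (-382 + 131))*885 = (125 - 251)*885 = -126*885 = -111510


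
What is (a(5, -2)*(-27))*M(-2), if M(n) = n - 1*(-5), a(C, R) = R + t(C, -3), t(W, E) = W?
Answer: -243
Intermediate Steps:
a(C, R) = C + R (a(C, R) = R + C = C + R)
M(n) = 5 + n (M(n) = n + 5 = 5 + n)
(a(5, -2)*(-27))*M(-2) = ((5 - 2)*(-27))*(5 - 2) = (3*(-27))*3 = -81*3 = -243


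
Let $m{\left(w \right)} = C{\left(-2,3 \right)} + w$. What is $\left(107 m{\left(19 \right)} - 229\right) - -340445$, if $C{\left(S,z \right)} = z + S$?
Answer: $342356$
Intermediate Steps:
$C{\left(S,z \right)} = S + z$
$m{\left(w \right)} = 1 + w$ ($m{\left(w \right)} = \left(-2 + 3\right) + w = 1 + w$)
$\left(107 m{\left(19 \right)} - 229\right) - -340445 = \left(107 \left(1 + 19\right) - 229\right) - -340445 = \left(107 \cdot 20 - 229\right) + 340445 = \left(2140 - 229\right) + 340445 = 1911 + 340445 = 342356$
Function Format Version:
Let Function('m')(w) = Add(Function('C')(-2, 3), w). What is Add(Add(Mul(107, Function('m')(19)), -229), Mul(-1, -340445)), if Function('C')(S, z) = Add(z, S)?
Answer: 342356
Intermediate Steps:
Function('C')(S, z) = Add(S, z)
Function('m')(w) = Add(1, w) (Function('m')(w) = Add(Add(-2, 3), w) = Add(1, w))
Add(Add(Mul(107, Function('m')(19)), -229), Mul(-1, -340445)) = Add(Add(Mul(107, Add(1, 19)), -229), Mul(-1, -340445)) = Add(Add(Mul(107, 20), -229), 340445) = Add(Add(2140, -229), 340445) = Add(1911, 340445) = 342356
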